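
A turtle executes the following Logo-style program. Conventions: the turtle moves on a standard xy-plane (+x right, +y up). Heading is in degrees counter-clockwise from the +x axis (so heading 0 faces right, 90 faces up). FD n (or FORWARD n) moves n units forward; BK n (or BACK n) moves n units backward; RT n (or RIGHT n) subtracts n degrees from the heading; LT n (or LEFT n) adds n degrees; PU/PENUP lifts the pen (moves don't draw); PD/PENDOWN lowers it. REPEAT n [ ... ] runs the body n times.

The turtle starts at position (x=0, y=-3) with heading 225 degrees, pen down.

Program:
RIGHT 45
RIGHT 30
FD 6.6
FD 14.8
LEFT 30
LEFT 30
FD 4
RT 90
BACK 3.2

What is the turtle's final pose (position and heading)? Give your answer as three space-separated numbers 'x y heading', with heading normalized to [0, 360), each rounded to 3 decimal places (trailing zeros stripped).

Answer: -20.397 2.929 120

Derivation:
Executing turtle program step by step:
Start: pos=(0,-3), heading=225, pen down
RT 45: heading 225 -> 180
RT 30: heading 180 -> 150
FD 6.6: (0,-3) -> (-5.716,0.3) [heading=150, draw]
FD 14.8: (-5.716,0.3) -> (-18.533,7.7) [heading=150, draw]
LT 30: heading 150 -> 180
LT 30: heading 180 -> 210
FD 4: (-18.533,7.7) -> (-21.997,5.7) [heading=210, draw]
RT 90: heading 210 -> 120
BK 3.2: (-21.997,5.7) -> (-20.397,2.929) [heading=120, draw]
Final: pos=(-20.397,2.929), heading=120, 4 segment(s) drawn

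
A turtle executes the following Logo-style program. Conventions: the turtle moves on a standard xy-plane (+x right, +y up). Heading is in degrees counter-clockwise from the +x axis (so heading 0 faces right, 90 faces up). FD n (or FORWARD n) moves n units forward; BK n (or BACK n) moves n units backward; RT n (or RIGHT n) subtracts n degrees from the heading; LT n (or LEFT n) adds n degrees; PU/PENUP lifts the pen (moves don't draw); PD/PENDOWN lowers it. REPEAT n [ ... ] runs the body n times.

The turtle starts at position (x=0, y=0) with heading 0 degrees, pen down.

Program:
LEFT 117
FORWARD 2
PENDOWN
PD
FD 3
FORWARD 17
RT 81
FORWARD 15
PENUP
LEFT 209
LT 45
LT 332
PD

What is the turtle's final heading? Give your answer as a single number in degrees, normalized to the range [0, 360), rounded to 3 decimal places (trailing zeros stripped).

Executing turtle program step by step:
Start: pos=(0,0), heading=0, pen down
LT 117: heading 0 -> 117
FD 2: (0,0) -> (-0.908,1.782) [heading=117, draw]
PD: pen down
PD: pen down
FD 3: (-0.908,1.782) -> (-2.27,4.455) [heading=117, draw]
FD 17: (-2.27,4.455) -> (-9.988,19.602) [heading=117, draw]
RT 81: heading 117 -> 36
FD 15: (-9.988,19.602) -> (2.147,28.419) [heading=36, draw]
PU: pen up
LT 209: heading 36 -> 245
LT 45: heading 245 -> 290
LT 332: heading 290 -> 262
PD: pen down
Final: pos=(2.147,28.419), heading=262, 4 segment(s) drawn

Answer: 262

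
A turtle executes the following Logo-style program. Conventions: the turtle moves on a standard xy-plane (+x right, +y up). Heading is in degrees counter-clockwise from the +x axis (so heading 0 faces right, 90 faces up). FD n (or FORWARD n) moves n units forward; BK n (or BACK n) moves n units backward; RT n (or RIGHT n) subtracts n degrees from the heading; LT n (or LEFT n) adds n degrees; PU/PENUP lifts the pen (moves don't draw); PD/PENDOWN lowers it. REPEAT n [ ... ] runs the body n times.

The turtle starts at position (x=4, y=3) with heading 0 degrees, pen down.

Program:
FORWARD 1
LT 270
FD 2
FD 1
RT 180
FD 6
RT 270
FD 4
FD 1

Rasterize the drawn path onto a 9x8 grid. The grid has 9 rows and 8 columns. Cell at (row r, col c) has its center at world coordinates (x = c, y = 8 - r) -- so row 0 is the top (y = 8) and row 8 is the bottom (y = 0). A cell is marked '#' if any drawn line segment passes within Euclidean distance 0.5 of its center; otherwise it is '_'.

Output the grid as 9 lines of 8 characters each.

Segment 0: (4,3) -> (5,3)
Segment 1: (5,3) -> (5,1)
Segment 2: (5,1) -> (5,0)
Segment 3: (5,0) -> (5,6)
Segment 4: (5,6) -> (1,6)
Segment 5: (1,6) -> (0,6)

Answer: ________
________
######__
_____#__
_____#__
____##__
_____#__
_____#__
_____#__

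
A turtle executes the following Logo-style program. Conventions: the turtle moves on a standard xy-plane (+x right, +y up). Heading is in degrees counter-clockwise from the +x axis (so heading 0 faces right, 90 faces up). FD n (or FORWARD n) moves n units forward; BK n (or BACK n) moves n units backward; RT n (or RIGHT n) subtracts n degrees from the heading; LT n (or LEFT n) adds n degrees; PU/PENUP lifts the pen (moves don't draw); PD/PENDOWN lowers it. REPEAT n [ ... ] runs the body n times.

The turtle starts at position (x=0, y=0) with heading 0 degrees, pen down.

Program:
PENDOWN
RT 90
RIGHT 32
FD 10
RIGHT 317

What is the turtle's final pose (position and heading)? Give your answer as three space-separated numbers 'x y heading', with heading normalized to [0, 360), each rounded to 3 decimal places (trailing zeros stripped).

Answer: -5.299 -8.48 281

Derivation:
Executing turtle program step by step:
Start: pos=(0,0), heading=0, pen down
PD: pen down
RT 90: heading 0 -> 270
RT 32: heading 270 -> 238
FD 10: (0,0) -> (-5.299,-8.48) [heading=238, draw]
RT 317: heading 238 -> 281
Final: pos=(-5.299,-8.48), heading=281, 1 segment(s) drawn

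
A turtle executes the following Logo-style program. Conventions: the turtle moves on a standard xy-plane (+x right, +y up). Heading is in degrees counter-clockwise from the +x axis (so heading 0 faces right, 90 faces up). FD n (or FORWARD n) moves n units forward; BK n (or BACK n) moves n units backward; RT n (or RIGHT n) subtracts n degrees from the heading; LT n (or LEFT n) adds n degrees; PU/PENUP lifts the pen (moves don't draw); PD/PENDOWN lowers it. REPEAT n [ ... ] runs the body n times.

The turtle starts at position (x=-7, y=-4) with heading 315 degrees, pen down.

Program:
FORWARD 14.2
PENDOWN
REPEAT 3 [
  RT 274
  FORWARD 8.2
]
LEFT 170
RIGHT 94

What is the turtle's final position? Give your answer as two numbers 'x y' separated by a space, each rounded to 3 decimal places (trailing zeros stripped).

Answer: -2.582 -6.578

Derivation:
Executing turtle program step by step:
Start: pos=(-7,-4), heading=315, pen down
FD 14.2: (-7,-4) -> (3.041,-14.041) [heading=315, draw]
PD: pen down
REPEAT 3 [
  -- iteration 1/3 --
  RT 274: heading 315 -> 41
  FD 8.2: (3.041,-14.041) -> (9.23,-8.661) [heading=41, draw]
  -- iteration 2/3 --
  RT 274: heading 41 -> 127
  FD 8.2: (9.23,-8.661) -> (4.295,-2.112) [heading=127, draw]
  -- iteration 3/3 --
  RT 274: heading 127 -> 213
  FD 8.2: (4.295,-2.112) -> (-2.582,-6.578) [heading=213, draw]
]
LT 170: heading 213 -> 23
RT 94: heading 23 -> 289
Final: pos=(-2.582,-6.578), heading=289, 4 segment(s) drawn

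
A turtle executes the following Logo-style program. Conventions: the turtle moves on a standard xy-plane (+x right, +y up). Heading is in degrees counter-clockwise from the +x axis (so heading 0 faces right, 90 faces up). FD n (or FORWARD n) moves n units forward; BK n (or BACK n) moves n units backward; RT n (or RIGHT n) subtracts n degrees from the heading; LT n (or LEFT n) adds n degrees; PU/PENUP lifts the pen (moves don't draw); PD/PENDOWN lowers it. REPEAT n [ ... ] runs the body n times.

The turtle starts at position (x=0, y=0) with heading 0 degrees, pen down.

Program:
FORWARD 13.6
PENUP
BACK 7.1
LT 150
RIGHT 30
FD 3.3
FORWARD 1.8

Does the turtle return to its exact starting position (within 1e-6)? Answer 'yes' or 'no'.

Executing turtle program step by step:
Start: pos=(0,0), heading=0, pen down
FD 13.6: (0,0) -> (13.6,0) [heading=0, draw]
PU: pen up
BK 7.1: (13.6,0) -> (6.5,0) [heading=0, move]
LT 150: heading 0 -> 150
RT 30: heading 150 -> 120
FD 3.3: (6.5,0) -> (4.85,2.858) [heading=120, move]
FD 1.8: (4.85,2.858) -> (3.95,4.417) [heading=120, move]
Final: pos=(3.95,4.417), heading=120, 1 segment(s) drawn

Start position: (0, 0)
Final position: (3.95, 4.417)
Distance = 5.925; >= 1e-6 -> NOT closed

Answer: no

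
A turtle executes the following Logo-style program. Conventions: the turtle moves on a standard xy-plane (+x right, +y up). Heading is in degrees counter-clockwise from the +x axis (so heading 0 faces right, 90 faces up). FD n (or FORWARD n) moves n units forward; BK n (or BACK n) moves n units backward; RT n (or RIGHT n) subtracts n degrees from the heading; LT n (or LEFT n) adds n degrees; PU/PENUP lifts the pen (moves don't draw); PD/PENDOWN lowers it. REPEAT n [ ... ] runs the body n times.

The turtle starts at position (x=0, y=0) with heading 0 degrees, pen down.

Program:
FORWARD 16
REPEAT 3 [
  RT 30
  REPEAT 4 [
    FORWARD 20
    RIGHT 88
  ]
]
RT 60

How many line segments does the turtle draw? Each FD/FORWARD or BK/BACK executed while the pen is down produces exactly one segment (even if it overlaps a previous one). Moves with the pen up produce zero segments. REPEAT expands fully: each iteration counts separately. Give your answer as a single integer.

Answer: 13

Derivation:
Executing turtle program step by step:
Start: pos=(0,0), heading=0, pen down
FD 16: (0,0) -> (16,0) [heading=0, draw]
REPEAT 3 [
  -- iteration 1/3 --
  RT 30: heading 0 -> 330
  REPEAT 4 [
    -- iteration 1/4 --
    FD 20: (16,0) -> (33.321,-10) [heading=330, draw]
    RT 88: heading 330 -> 242
    -- iteration 2/4 --
    FD 20: (33.321,-10) -> (23.931,-27.659) [heading=242, draw]
    RT 88: heading 242 -> 154
    -- iteration 3/4 --
    FD 20: (23.931,-27.659) -> (5.955,-18.892) [heading=154, draw]
    RT 88: heading 154 -> 66
    -- iteration 4/4 --
    FD 20: (5.955,-18.892) -> (14.09,-0.621) [heading=66, draw]
    RT 88: heading 66 -> 338
  ]
  -- iteration 2/3 --
  RT 30: heading 338 -> 308
  REPEAT 4 [
    -- iteration 1/4 --
    FD 20: (14.09,-0.621) -> (26.403,-16.381) [heading=308, draw]
    RT 88: heading 308 -> 220
    -- iteration 2/4 --
    FD 20: (26.403,-16.381) -> (11.082,-29.237) [heading=220, draw]
    RT 88: heading 220 -> 132
    -- iteration 3/4 --
    FD 20: (11.082,-29.237) -> (-2.3,-14.374) [heading=132, draw]
    RT 88: heading 132 -> 44
    -- iteration 4/4 --
    FD 20: (-2.3,-14.374) -> (12.086,-0.481) [heading=44, draw]
    RT 88: heading 44 -> 316
  ]
  -- iteration 3/3 --
  RT 30: heading 316 -> 286
  REPEAT 4 [
    -- iteration 1/4 --
    FD 20: (12.086,-0.481) -> (17.599,-19.706) [heading=286, draw]
    RT 88: heading 286 -> 198
    -- iteration 2/4 --
    FD 20: (17.599,-19.706) -> (-1.422,-25.886) [heading=198, draw]
    RT 88: heading 198 -> 110
    -- iteration 3/4 --
    FD 20: (-1.422,-25.886) -> (-8.262,-7.092) [heading=110, draw]
    RT 88: heading 110 -> 22
    -- iteration 4/4 --
    FD 20: (-8.262,-7.092) -> (10.281,0.4) [heading=22, draw]
    RT 88: heading 22 -> 294
  ]
]
RT 60: heading 294 -> 234
Final: pos=(10.281,0.4), heading=234, 13 segment(s) drawn
Segments drawn: 13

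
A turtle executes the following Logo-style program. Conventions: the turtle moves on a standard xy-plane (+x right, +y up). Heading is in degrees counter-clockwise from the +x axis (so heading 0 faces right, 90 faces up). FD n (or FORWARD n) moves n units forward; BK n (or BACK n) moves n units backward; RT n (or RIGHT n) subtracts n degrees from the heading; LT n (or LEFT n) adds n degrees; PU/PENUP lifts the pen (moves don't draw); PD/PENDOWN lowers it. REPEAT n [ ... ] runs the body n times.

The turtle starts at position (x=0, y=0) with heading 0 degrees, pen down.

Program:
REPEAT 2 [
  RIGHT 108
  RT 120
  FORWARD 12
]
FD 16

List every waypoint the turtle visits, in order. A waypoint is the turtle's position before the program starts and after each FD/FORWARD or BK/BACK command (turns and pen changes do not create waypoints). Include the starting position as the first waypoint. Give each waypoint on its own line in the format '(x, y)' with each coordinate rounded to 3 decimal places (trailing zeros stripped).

Answer: (0, 0)
(-8.03, 8.918)
(-9.284, -3.017)
(-10.956, -18.929)

Derivation:
Executing turtle program step by step:
Start: pos=(0,0), heading=0, pen down
REPEAT 2 [
  -- iteration 1/2 --
  RT 108: heading 0 -> 252
  RT 120: heading 252 -> 132
  FD 12: (0,0) -> (-8.03,8.918) [heading=132, draw]
  -- iteration 2/2 --
  RT 108: heading 132 -> 24
  RT 120: heading 24 -> 264
  FD 12: (-8.03,8.918) -> (-9.284,-3.017) [heading=264, draw]
]
FD 16: (-9.284,-3.017) -> (-10.956,-18.929) [heading=264, draw]
Final: pos=(-10.956,-18.929), heading=264, 3 segment(s) drawn
Waypoints (4 total):
(0, 0)
(-8.03, 8.918)
(-9.284, -3.017)
(-10.956, -18.929)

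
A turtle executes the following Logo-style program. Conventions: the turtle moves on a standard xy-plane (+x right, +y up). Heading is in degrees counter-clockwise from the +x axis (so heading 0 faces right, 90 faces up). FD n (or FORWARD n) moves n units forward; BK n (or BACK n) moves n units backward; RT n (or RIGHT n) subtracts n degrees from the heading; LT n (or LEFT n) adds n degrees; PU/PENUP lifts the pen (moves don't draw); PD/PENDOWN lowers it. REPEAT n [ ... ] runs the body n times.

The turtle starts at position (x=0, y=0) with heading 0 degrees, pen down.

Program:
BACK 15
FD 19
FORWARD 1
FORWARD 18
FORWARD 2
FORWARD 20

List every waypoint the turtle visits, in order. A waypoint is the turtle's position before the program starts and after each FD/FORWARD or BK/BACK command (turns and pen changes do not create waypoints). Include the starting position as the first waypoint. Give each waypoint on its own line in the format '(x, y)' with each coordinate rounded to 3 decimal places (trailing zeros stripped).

Answer: (0, 0)
(-15, 0)
(4, 0)
(5, 0)
(23, 0)
(25, 0)
(45, 0)

Derivation:
Executing turtle program step by step:
Start: pos=(0,0), heading=0, pen down
BK 15: (0,0) -> (-15,0) [heading=0, draw]
FD 19: (-15,0) -> (4,0) [heading=0, draw]
FD 1: (4,0) -> (5,0) [heading=0, draw]
FD 18: (5,0) -> (23,0) [heading=0, draw]
FD 2: (23,0) -> (25,0) [heading=0, draw]
FD 20: (25,0) -> (45,0) [heading=0, draw]
Final: pos=(45,0), heading=0, 6 segment(s) drawn
Waypoints (7 total):
(0, 0)
(-15, 0)
(4, 0)
(5, 0)
(23, 0)
(25, 0)
(45, 0)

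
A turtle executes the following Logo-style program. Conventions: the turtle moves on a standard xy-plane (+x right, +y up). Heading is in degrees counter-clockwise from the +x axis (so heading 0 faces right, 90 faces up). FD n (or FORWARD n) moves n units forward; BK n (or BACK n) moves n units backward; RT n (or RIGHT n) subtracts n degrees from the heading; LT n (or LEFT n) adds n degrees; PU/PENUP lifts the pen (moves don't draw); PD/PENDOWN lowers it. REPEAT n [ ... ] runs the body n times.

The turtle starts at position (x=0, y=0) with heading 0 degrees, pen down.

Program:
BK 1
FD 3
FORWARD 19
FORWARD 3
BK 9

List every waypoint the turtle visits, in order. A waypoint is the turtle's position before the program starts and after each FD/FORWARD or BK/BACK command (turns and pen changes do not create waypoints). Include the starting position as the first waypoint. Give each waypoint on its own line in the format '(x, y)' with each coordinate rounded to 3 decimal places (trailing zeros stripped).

Executing turtle program step by step:
Start: pos=(0,0), heading=0, pen down
BK 1: (0,0) -> (-1,0) [heading=0, draw]
FD 3: (-1,0) -> (2,0) [heading=0, draw]
FD 19: (2,0) -> (21,0) [heading=0, draw]
FD 3: (21,0) -> (24,0) [heading=0, draw]
BK 9: (24,0) -> (15,0) [heading=0, draw]
Final: pos=(15,0), heading=0, 5 segment(s) drawn
Waypoints (6 total):
(0, 0)
(-1, 0)
(2, 0)
(21, 0)
(24, 0)
(15, 0)

Answer: (0, 0)
(-1, 0)
(2, 0)
(21, 0)
(24, 0)
(15, 0)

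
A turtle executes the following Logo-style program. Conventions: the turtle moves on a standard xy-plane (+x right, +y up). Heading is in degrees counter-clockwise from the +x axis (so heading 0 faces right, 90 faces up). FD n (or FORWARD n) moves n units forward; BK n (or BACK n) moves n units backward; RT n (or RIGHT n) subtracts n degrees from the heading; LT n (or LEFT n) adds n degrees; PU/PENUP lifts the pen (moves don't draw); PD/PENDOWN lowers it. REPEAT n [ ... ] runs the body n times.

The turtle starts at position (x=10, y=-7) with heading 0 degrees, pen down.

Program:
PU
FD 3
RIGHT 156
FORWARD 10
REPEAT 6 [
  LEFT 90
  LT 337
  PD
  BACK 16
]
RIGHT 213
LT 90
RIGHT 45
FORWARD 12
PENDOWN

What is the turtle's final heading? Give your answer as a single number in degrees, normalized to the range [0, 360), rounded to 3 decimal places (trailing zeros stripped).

Executing turtle program step by step:
Start: pos=(10,-7), heading=0, pen down
PU: pen up
FD 3: (10,-7) -> (13,-7) [heading=0, move]
RT 156: heading 0 -> 204
FD 10: (13,-7) -> (3.865,-11.067) [heading=204, move]
REPEAT 6 [
  -- iteration 1/6 --
  LT 90: heading 204 -> 294
  LT 337: heading 294 -> 271
  PD: pen down
  BK 16: (3.865,-11.067) -> (3.585,4.93) [heading=271, draw]
  -- iteration 2/6 --
  LT 90: heading 271 -> 1
  LT 337: heading 1 -> 338
  PD: pen down
  BK 16: (3.585,4.93) -> (-11.25,10.924) [heading=338, draw]
  -- iteration 3/6 --
  LT 90: heading 338 -> 68
  LT 337: heading 68 -> 45
  PD: pen down
  BK 16: (-11.25,10.924) -> (-22.563,-0.39) [heading=45, draw]
  -- iteration 4/6 --
  LT 90: heading 45 -> 135
  LT 337: heading 135 -> 112
  PD: pen down
  BK 16: (-22.563,-0.39) -> (-16.57,-15.225) [heading=112, draw]
  -- iteration 5/6 --
  LT 90: heading 112 -> 202
  LT 337: heading 202 -> 179
  PD: pen down
  BK 16: (-16.57,-15.225) -> (-0.572,-15.504) [heading=179, draw]
  -- iteration 6/6 --
  LT 90: heading 179 -> 269
  LT 337: heading 269 -> 246
  PD: pen down
  BK 16: (-0.572,-15.504) -> (5.936,-0.887) [heading=246, draw]
]
RT 213: heading 246 -> 33
LT 90: heading 33 -> 123
RT 45: heading 123 -> 78
FD 12: (5.936,-0.887) -> (8.431,10.851) [heading=78, draw]
PD: pen down
Final: pos=(8.431,10.851), heading=78, 7 segment(s) drawn

Answer: 78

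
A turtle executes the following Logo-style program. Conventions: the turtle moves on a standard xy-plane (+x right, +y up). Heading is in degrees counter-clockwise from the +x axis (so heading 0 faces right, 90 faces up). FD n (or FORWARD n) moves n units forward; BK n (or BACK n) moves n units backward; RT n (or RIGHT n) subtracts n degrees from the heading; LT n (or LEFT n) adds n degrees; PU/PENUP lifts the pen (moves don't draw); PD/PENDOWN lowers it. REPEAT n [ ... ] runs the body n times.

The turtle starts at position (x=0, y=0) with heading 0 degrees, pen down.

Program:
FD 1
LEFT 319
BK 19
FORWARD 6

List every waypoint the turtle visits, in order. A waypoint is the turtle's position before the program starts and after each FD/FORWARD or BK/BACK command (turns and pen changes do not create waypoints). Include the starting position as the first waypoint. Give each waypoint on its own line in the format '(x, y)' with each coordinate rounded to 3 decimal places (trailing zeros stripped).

Answer: (0, 0)
(1, 0)
(-13.339, 12.465)
(-8.811, 8.529)

Derivation:
Executing turtle program step by step:
Start: pos=(0,0), heading=0, pen down
FD 1: (0,0) -> (1,0) [heading=0, draw]
LT 319: heading 0 -> 319
BK 19: (1,0) -> (-13.339,12.465) [heading=319, draw]
FD 6: (-13.339,12.465) -> (-8.811,8.529) [heading=319, draw]
Final: pos=(-8.811,8.529), heading=319, 3 segment(s) drawn
Waypoints (4 total):
(0, 0)
(1, 0)
(-13.339, 12.465)
(-8.811, 8.529)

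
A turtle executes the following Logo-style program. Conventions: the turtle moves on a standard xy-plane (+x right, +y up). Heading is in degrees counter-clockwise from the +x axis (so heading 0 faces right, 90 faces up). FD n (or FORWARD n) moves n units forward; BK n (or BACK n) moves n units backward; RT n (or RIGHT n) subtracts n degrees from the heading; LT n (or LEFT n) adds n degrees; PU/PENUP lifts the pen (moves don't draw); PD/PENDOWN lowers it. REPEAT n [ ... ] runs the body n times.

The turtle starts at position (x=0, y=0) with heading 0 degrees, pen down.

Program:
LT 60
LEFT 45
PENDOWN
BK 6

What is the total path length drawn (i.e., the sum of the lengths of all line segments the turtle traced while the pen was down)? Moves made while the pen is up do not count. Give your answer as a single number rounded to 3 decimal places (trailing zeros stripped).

Answer: 6

Derivation:
Executing turtle program step by step:
Start: pos=(0,0), heading=0, pen down
LT 60: heading 0 -> 60
LT 45: heading 60 -> 105
PD: pen down
BK 6: (0,0) -> (1.553,-5.796) [heading=105, draw]
Final: pos=(1.553,-5.796), heading=105, 1 segment(s) drawn

Segment lengths:
  seg 1: (0,0) -> (1.553,-5.796), length = 6
Total = 6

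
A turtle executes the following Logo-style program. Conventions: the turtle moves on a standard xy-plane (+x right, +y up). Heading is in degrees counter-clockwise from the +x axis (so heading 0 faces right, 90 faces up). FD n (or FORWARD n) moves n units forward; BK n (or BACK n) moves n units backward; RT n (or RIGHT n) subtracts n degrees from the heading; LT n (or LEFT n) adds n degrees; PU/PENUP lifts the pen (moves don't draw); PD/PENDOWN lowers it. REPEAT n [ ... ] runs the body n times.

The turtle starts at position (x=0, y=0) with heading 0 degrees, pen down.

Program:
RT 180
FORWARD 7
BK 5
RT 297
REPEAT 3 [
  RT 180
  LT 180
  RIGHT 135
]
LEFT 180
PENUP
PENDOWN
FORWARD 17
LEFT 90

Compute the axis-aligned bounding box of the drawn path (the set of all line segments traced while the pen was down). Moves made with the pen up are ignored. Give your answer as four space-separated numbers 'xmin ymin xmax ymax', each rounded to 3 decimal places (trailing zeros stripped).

Answer: -7 0 14.168 5.253

Derivation:
Executing turtle program step by step:
Start: pos=(0,0), heading=0, pen down
RT 180: heading 0 -> 180
FD 7: (0,0) -> (-7,0) [heading=180, draw]
BK 5: (-7,0) -> (-2,0) [heading=180, draw]
RT 297: heading 180 -> 243
REPEAT 3 [
  -- iteration 1/3 --
  RT 180: heading 243 -> 63
  LT 180: heading 63 -> 243
  RT 135: heading 243 -> 108
  -- iteration 2/3 --
  RT 180: heading 108 -> 288
  LT 180: heading 288 -> 108
  RT 135: heading 108 -> 333
  -- iteration 3/3 --
  RT 180: heading 333 -> 153
  LT 180: heading 153 -> 333
  RT 135: heading 333 -> 198
]
LT 180: heading 198 -> 18
PU: pen up
PD: pen down
FD 17: (-2,0) -> (14.168,5.253) [heading=18, draw]
LT 90: heading 18 -> 108
Final: pos=(14.168,5.253), heading=108, 3 segment(s) drawn

Segment endpoints: x in {-7, -2, 0, 14.168}, y in {0, 0, 0, 5.253}
xmin=-7, ymin=0, xmax=14.168, ymax=5.253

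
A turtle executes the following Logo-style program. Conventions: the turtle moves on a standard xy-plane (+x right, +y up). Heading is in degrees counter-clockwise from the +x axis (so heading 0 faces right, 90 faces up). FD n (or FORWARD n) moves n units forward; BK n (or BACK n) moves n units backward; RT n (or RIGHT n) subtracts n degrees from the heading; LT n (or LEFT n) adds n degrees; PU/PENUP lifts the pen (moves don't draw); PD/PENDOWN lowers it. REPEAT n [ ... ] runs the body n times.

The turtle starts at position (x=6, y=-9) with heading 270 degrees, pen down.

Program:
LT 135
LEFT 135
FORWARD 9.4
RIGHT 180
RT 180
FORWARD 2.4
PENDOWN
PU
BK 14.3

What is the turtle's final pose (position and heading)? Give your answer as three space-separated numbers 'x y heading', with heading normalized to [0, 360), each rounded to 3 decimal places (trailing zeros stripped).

Answer: 8.5 -9 180

Derivation:
Executing turtle program step by step:
Start: pos=(6,-9), heading=270, pen down
LT 135: heading 270 -> 45
LT 135: heading 45 -> 180
FD 9.4: (6,-9) -> (-3.4,-9) [heading=180, draw]
RT 180: heading 180 -> 0
RT 180: heading 0 -> 180
FD 2.4: (-3.4,-9) -> (-5.8,-9) [heading=180, draw]
PD: pen down
PU: pen up
BK 14.3: (-5.8,-9) -> (8.5,-9) [heading=180, move]
Final: pos=(8.5,-9), heading=180, 2 segment(s) drawn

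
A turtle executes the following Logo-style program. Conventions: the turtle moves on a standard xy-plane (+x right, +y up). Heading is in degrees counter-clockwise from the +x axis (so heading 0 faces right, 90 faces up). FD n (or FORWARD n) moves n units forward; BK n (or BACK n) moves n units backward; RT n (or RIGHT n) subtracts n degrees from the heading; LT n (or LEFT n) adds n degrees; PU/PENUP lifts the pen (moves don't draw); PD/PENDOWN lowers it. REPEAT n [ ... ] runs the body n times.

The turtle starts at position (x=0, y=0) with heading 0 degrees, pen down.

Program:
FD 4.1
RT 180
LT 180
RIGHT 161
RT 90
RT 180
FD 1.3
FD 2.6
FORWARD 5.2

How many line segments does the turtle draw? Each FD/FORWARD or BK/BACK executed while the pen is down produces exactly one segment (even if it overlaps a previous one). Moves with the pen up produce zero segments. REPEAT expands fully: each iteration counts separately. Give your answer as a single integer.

Answer: 4

Derivation:
Executing turtle program step by step:
Start: pos=(0,0), heading=0, pen down
FD 4.1: (0,0) -> (4.1,0) [heading=0, draw]
RT 180: heading 0 -> 180
LT 180: heading 180 -> 0
RT 161: heading 0 -> 199
RT 90: heading 199 -> 109
RT 180: heading 109 -> 289
FD 1.3: (4.1,0) -> (4.523,-1.229) [heading=289, draw]
FD 2.6: (4.523,-1.229) -> (5.37,-3.688) [heading=289, draw]
FD 5.2: (5.37,-3.688) -> (7.063,-8.604) [heading=289, draw]
Final: pos=(7.063,-8.604), heading=289, 4 segment(s) drawn
Segments drawn: 4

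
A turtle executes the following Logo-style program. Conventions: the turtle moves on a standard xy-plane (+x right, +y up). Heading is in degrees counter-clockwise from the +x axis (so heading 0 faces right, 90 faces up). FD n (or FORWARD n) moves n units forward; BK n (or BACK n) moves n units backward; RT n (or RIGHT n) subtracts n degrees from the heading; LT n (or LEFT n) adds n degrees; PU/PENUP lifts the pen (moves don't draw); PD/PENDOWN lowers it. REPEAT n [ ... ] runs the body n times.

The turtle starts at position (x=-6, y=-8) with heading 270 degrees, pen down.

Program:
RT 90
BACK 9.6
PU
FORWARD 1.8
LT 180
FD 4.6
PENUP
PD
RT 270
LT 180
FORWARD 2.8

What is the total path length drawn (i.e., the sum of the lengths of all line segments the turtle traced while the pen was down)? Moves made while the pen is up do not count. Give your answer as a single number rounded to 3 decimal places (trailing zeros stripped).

Executing turtle program step by step:
Start: pos=(-6,-8), heading=270, pen down
RT 90: heading 270 -> 180
BK 9.6: (-6,-8) -> (3.6,-8) [heading=180, draw]
PU: pen up
FD 1.8: (3.6,-8) -> (1.8,-8) [heading=180, move]
LT 180: heading 180 -> 0
FD 4.6: (1.8,-8) -> (6.4,-8) [heading=0, move]
PU: pen up
PD: pen down
RT 270: heading 0 -> 90
LT 180: heading 90 -> 270
FD 2.8: (6.4,-8) -> (6.4,-10.8) [heading=270, draw]
Final: pos=(6.4,-10.8), heading=270, 2 segment(s) drawn

Segment lengths:
  seg 1: (-6,-8) -> (3.6,-8), length = 9.6
  seg 2: (6.4,-8) -> (6.4,-10.8), length = 2.8
Total = 12.4

Answer: 12.4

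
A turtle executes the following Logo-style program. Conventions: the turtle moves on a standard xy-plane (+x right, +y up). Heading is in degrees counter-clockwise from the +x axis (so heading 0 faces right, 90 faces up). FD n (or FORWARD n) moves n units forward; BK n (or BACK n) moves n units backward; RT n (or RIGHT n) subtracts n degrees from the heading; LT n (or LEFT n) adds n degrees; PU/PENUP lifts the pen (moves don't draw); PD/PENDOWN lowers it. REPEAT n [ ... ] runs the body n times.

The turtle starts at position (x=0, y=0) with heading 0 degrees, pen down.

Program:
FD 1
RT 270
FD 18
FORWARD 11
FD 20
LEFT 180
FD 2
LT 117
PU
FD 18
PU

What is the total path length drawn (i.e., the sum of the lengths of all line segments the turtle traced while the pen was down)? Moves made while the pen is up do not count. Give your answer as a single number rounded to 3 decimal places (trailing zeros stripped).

Executing turtle program step by step:
Start: pos=(0,0), heading=0, pen down
FD 1: (0,0) -> (1,0) [heading=0, draw]
RT 270: heading 0 -> 90
FD 18: (1,0) -> (1,18) [heading=90, draw]
FD 11: (1,18) -> (1,29) [heading=90, draw]
FD 20: (1,29) -> (1,49) [heading=90, draw]
LT 180: heading 90 -> 270
FD 2: (1,49) -> (1,47) [heading=270, draw]
LT 117: heading 270 -> 27
PU: pen up
FD 18: (1,47) -> (17.038,55.172) [heading=27, move]
PU: pen up
Final: pos=(17.038,55.172), heading=27, 5 segment(s) drawn

Segment lengths:
  seg 1: (0,0) -> (1,0), length = 1
  seg 2: (1,0) -> (1,18), length = 18
  seg 3: (1,18) -> (1,29), length = 11
  seg 4: (1,29) -> (1,49), length = 20
  seg 5: (1,49) -> (1,47), length = 2
Total = 52

Answer: 52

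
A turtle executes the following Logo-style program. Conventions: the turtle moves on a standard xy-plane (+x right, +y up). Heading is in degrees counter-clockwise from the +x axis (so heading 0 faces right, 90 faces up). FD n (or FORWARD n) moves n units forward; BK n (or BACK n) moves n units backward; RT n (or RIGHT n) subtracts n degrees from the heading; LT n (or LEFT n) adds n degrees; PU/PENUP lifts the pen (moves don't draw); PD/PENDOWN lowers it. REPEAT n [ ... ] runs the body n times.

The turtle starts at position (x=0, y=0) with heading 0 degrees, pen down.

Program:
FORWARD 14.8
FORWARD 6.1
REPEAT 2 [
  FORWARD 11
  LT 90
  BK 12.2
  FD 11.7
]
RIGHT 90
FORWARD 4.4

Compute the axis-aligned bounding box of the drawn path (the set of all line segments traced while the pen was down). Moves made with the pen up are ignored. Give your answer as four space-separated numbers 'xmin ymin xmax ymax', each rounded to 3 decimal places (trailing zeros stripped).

Executing turtle program step by step:
Start: pos=(0,0), heading=0, pen down
FD 14.8: (0,0) -> (14.8,0) [heading=0, draw]
FD 6.1: (14.8,0) -> (20.9,0) [heading=0, draw]
REPEAT 2 [
  -- iteration 1/2 --
  FD 11: (20.9,0) -> (31.9,0) [heading=0, draw]
  LT 90: heading 0 -> 90
  BK 12.2: (31.9,0) -> (31.9,-12.2) [heading=90, draw]
  FD 11.7: (31.9,-12.2) -> (31.9,-0.5) [heading=90, draw]
  -- iteration 2/2 --
  FD 11: (31.9,-0.5) -> (31.9,10.5) [heading=90, draw]
  LT 90: heading 90 -> 180
  BK 12.2: (31.9,10.5) -> (44.1,10.5) [heading=180, draw]
  FD 11.7: (44.1,10.5) -> (32.4,10.5) [heading=180, draw]
]
RT 90: heading 180 -> 90
FD 4.4: (32.4,10.5) -> (32.4,14.9) [heading=90, draw]
Final: pos=(32.4,14.9), heading=90, 9 segment(s) drawn

Segment endpoints: x in {0, 14.8, 20.9, 31.9, 32.4, 44.1}, y in {-12.2, -0.5, 0, 10.5, 10.5, 14.9}
xmin=0, ymin=-12.2, xmax=44.1, ymax=14.9

Answer: 0 -12.2 44.1 14.9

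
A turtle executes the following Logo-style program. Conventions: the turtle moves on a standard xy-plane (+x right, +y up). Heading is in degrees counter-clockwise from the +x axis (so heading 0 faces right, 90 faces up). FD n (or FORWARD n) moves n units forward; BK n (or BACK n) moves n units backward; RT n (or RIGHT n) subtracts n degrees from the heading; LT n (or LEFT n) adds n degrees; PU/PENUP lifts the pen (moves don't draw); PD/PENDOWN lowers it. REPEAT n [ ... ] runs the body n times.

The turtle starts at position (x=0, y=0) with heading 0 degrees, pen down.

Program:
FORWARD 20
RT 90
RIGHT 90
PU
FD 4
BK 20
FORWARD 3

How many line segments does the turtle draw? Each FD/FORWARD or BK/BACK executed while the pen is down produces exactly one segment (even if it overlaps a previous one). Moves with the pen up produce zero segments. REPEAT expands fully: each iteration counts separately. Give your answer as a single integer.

Answer: 1

Derivation:
Executing turtle program step by step:
Start: pos=(0,0), heading=0, pen down
FD 20: (0,0) -> (20,0) [heading=0, draw]
RT 90: heading 0 -> 270
RT 90: heading 270 -> 180
PU: pen up
FD 4: (20,0) -> (16,0) [heading=180, move]
BK 20: (16,0) -> (36,0) [heading=180, move]
FD 3: (36,0) -> (33,0) [heading=180, move]
Final: pos=(33,0), heading=180, 1 segment(s) drawn
Segments drawn: 1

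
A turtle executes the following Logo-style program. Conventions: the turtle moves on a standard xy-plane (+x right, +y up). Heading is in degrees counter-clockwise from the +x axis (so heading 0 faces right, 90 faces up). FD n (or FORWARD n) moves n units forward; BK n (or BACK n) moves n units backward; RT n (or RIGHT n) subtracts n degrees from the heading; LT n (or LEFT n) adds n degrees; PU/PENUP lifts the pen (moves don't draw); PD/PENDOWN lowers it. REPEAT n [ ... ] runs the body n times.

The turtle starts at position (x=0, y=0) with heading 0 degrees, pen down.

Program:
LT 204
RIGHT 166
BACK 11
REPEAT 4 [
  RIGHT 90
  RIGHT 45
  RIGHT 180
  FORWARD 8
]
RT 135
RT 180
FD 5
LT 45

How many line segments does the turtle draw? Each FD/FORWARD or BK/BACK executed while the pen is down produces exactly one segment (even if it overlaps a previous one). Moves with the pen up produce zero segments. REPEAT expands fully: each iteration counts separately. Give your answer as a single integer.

Executing turtle program step by step:
Start: pos=(0,0), heading=0, pen down
LT 204: heading 0 -> 204
RT 166: heading 204 -> 38
BK 11: (0,0) -> (-8.668,-6.772) [heading=38, draw]
REPEAT 4 [
  -- iteration 1/4 --
  RT 90: heading 38 -> 308
  RT 45: heading 308 -> 263
  RT 180: heading 263 -> 83
  FD 8: (-8.668,-6.772) -> (-7.693,1.168) [heading=83, draw]
  -- iteration 2/4 --
  RT 90: heading 83 -> 353
  RT 45: heading 353 -> 308
  RT 180: heading 308 -> 128
  FD 8: (-7.693,1.168) -> (-12.618,7.472) [heading=128, draw]
  -- iteration 3/4 --
  RT 90: heading 128 -> 38
  RT 45: heading 38 -> 353
  RT 180: heading 353 -> 173
  FD 8: (-12.618,7.472) -> (-20.559,8.447) [heading=173, draw]
  -- iteration 4/4 --
  RT 90: heading 173 -> 83
  RT 45: heading 83 -> 38
  RT 180: heading 38 -> 218
  FD 8: (-20.559,8.447) -> (-26.863,3.522) [heading=218, draw]
]
RT 135: heading 218 -> 83
RT 180: heading 83 -> 263
FD 5: (-26.863,3.522) -> (-27.472,-1.441) [heading=263, draw]
LT 45: heading 263 -> 308
Final: pos=(-27.472,-1.441), heading=308, 6 segment(s) drawn
Segments drawn: 6

Answer: 6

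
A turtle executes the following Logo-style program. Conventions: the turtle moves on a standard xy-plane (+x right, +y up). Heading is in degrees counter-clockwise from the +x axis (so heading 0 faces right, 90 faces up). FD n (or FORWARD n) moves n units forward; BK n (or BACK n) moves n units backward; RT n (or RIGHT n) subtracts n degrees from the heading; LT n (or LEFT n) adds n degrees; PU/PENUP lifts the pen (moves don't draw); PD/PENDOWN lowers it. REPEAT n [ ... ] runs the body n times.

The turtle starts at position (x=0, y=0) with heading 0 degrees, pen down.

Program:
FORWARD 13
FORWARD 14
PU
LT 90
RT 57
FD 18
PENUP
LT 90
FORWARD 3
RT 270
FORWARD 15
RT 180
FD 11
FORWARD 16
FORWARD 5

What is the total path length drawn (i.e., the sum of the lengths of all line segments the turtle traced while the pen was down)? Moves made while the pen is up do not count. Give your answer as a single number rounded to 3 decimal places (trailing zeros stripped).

Executing turtle program step by step:
Start: pos=(0,0), heading=0, pen down
FD 13: (0,0) -> (13,0) [heading=0, draw]
FD 14: (13,0) -> (27,0) [heading=0, draw]
PU: pen up
LT 90: heading 0 -> 90
RT 57: heading 90 -> 33
FD 18: (27,0) -> (42.096,9.804) [heading=33, move]
PU: pen up
LT 90: heading 33 -> 123
FD 3: (42.096,9.804) -> (40.462,12.32) [heading=123, move]
RT 270: heading 123 -> 213
FD 15: (40.462,12.32) -> (27.882,4.15) [heading=213, move]
RT 180: heading 213 -> 33
FD 11: (27.882,4.15) -> (37.107,10.141) [heading=33, move]
FD 16: (37.107,10.141) -> (50.526,18.855) [heading=33, move]
FD 5: (50.526,18.855) -> (54.72,21.578) [heading=33, move]
Final: pos=(54.72,21.578), heading=33, 2 segment(s) drawn

Segment lengths:
  seg 1: (0,0) -> (13,0), length = 13
  seg 2: (13,0) -> (27,0), length = 14
Total = 27

Answer: 27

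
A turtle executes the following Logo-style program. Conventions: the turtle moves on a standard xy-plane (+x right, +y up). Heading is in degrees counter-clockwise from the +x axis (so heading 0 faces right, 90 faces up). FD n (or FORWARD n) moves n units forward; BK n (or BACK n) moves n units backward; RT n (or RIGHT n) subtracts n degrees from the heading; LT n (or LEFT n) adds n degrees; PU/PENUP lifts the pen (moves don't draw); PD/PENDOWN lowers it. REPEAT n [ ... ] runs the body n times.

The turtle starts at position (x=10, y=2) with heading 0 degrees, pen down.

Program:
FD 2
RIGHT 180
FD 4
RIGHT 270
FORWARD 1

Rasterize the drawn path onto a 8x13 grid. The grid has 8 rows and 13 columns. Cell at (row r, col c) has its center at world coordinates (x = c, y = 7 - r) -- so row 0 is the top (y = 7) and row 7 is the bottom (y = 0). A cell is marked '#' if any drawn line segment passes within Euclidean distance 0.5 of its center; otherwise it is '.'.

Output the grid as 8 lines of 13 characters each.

Segment 0: (10,2) -> (12,2)
Segment 1: (12,2) -> (8,2)
Segment 2: (8,2) -> (8,1)

Answer: .............
.............
.............
.............
.............
........#####
........#....
.............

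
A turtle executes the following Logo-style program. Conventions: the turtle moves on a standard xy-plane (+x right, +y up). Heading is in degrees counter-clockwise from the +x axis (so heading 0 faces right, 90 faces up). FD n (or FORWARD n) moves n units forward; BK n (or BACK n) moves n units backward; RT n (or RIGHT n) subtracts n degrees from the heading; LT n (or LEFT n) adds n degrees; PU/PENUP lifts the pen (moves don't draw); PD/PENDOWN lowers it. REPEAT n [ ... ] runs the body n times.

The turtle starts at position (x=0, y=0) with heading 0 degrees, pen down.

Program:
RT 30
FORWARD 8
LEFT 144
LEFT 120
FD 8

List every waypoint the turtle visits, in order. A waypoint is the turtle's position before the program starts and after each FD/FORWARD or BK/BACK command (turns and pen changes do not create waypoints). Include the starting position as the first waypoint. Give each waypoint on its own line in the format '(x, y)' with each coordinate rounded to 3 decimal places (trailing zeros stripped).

Executing turtle program step by step:
Start: pos=(0,0), heading=0, pen down
RT 30: heading 0 -> 330
FD 8: (0,0) -> (6.928,-4) [heading=330, draw]
LT 144: heading 330 -> 114
LT 120: heading 114 -> 234
FD 8: (6.928,-4) -> (2.226,-10.472) [heading=234, draw]
Final: pos=(2.226,-10.472), heading=234, 2 segment(s) drawn
Waypoints (3 total):
(0, 0)
(6.928, -4)
(2.226, -10.472)

Answer: (0, 0)
(6.928, -4)
(2.226, -10.472)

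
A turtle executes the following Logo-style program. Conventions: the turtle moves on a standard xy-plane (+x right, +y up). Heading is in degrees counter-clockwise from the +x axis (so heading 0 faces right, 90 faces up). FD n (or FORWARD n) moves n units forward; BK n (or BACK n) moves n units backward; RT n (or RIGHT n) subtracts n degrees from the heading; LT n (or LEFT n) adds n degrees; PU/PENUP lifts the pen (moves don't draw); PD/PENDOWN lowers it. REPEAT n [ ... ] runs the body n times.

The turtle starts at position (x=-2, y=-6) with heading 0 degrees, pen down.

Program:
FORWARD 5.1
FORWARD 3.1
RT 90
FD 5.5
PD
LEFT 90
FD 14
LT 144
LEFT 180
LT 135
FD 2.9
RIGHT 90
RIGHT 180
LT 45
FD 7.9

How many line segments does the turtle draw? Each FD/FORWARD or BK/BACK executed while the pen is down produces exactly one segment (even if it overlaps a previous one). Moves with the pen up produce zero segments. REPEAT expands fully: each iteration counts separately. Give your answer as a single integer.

Answer: 6

Derivation:
Executing turtle program step by step:
Start: pos=(-2,-6), heading=0, pen down
FD 5.1: (-2,-6) -> (3.1,-6) [heading=0, draw]
FD 3.1: (3.1,-6) -> (6.2,-6) [heading=0, draw]
RT 90: heading 0 -> 270
FD 5.5: (6.2,-6) -> (6.2,-11.5) [heading=270, draw]
PD: pen down
LT 90: heading 270 -> 0
FD 14: (6.2,-11.5) -> (20.2,-11.5) [heading=0, draw]
LT 144: heading 0 -> 144
LT 180: heading 144 -> 324
LT 135: heading 324 -> 99
FD 2.9: (20.2,-11.5) -> (19.746,-8.636) [heading=99, draw]
RT 90: heading 99 -> 9
RT 180: heading 9 -> 189
LT 45: heading 189 -> 234
FD 7.9: (19.746,-8.636) -> (15.103,-15.027) [heading=234, draw]
Final: pos=(15.103,-15.027), heading=234, 6 segment(s) drawn
Segments drawn: 6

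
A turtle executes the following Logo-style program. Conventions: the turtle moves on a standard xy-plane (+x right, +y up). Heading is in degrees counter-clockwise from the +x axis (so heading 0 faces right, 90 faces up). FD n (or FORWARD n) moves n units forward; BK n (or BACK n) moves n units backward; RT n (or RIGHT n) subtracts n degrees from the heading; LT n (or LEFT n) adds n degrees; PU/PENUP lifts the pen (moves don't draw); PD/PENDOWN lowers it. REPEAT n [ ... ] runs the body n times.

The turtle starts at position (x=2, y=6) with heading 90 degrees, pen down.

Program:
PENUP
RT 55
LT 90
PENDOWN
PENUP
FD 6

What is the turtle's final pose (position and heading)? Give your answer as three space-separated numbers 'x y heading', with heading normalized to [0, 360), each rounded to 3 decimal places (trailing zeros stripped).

Executing turtle program step by step:
Start: pos=(2,6), heading=90, pen down
PU: pen up
RT 55: heading 90 -> 35
LT 90: heading 35 -> 125
PD: pen down
PU: pen up
FD 6: (2,6) -> (-1.441,10.915) [heading=125, move]
Final: pos=(-1.441,10.915), heading=125, 0 segment(s) drawn

Answer: -1.441 10.915 125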